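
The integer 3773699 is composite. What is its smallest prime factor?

3773699 is odd.
Digit sum 44, not divisible by 3.
Ends in 9: not divisible by 5.
7: 3773699 = 7·539099 + 6
11: 3773699 = 11·343063 + 6
13: 3773699 = 13·290284 + 7
17: 3773699 = 17·221982 + 5
19: 3773699 = 19·198615 + 14
23: 3773699 = 23·164073 + 20
29: 3773699 = 29·130127 + 16
31: 3773699 = 31·121732 + 7
37: 3773699 = 37·101991 + 32
41: 3773699 = 41·92041 + 18
43: 3773699 = 43·87760 + 19
47: 3773699 = 47·80291 + 22
53: 3773699 = 53·71201 + 46
59: 3773699 = 59·63961

59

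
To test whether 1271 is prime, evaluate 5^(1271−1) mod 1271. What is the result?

532

5^1 ≡ 5 (mod 1271)
5^2 ≡ 5^2 = 25 ≡ 25 (mod 1271)
5^4 ≡ 25^2 = 625 ≡ 625 (mod 1271)
5^8 ≡ 625^2 = 390625 ≡ 428 (mod 1271)
5^16 ≡ 428^2 = 183184 ≡ 160 (mod 1271)
5^32 ≡ 160^2 = 25600 ≡ 180 (mod 1271)
5^64 ≡ 180^2 = 32400 ≡ 625 (mod 1271)
5^128 ≡ 625^2 = 390625 ≡ 428 (mod 1271)
5^256 ≡ 428^2 = 183184 ≡ 160 (mod 1271)
5^512 ≡ 160^2 = 25600 ≡ 180 (mod 1271)
5^1024 ≡ 180^2 = 32400 ≡ 625 (mod 1271)
1270 = 1024 + 128 + 64 + 32 + 16 + 4 + 2 in binary powers of 2.
So 5^1270 ≡ 625 · 428 · 625 · 180 · 160 · 625 · 25 ≡ 532 (mod 1271).
Since 532 ≠ 1, base 5 is a Fermat witness: 1271 is composite.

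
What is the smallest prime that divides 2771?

2771 is odd.
Digit sum 17, not divisible by 3.
Ends in 1: not divisible by 5.
7: 2771 = 7·395 + 6
11: 2771 = 11·251 + 10
13: 2771 = 13·213 + 2
17: 2771 = 17·163

17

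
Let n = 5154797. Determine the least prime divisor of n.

5154797 is odd.
Digit sum 38, not divisible by 3.
Ends in 7: not divisible by 5.
7: 5154797 = 7·736399 + 4
11: 5154797 = 11·468617 + 10
13: 5154797 = 13·396522 + 11
17: 5154797 = 17·303223 + 6
19: 5154797 = 19·271305 + 2
23: 5154797 = 23·224121 + 14
29: 5154797 = 29·177751 + 18
31: 5154797 = 31·166283 + 24
37: 5154797 = 37·139318 + 31
41: 5154797 = 41·125726 + 31
43: 5154797 = 43·119879

43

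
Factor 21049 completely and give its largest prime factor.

21049 = 7 · 3007
3007 = 31 · 97
97 is prime.
So 21049 = 7 · 31 · 97; the largest prime factor is 97.

97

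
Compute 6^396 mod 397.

1

6^1 ≡ 6 (mod 397)
6^2 ≡ 6^2 = 36 ≡ 36 (mod 397)
6^4 ≡ 36^2 = 1296 ≡ 105 (mod 397)
6^8 ≡ 105^2 = 11025 ≡ 306 (mod 397)
6^16 ≡ 306^2 = 93636 ≡ 341 (mod 397)
6^32 ≡ 341^2 = 116281 ≡ 357 (mod 397)
6^64 ≡ 357^2 = 127449 ≡ 12 (mod 397)
6^128 ≡ 12^2 = 144 ≡ 144 (mod 397)
6^256 ≡ 144^2 = 20736 ≡ 92 (mod 397)
396 = 256 + 128 + 8 + 4 in binary powers of 2.
So 6^396 ≡ 92 · 144 · 306 · 105 ≡ 1 (mod 397).
Since the result is 1, base 6 gives no evidence that 397 is composite.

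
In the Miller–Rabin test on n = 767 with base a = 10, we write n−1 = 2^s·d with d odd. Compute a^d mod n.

767 − 1 = 766 = 2^1 · 383, so d = 383.
10^1 ≡ 10 (mod 767)
10^2 ≡ 10^2 = 100 ≡ 100 (mod 767)
10^4 ≡ 100^2 = 10000 ≡ 29 (mod 767)
10^8 ≡ 29^2 = 841 ≡ 74 (mod 767)
10^16 ≡ 74^2 = 5476 ≡ 107 (mod 767)
10^32 ≡ 107^2 = 11449 ≡ 711 (mod 767)
10^64 ≡ 711^2 = 505521 ≡ 68 (mod 767)
10^128 ≡ 68^2 = 4624 ≡ 22 (mod 767)
10^256 ≡ 22^2 = 484 ≡ 484 (mod 767)
383 = 256 + 64 + 32 + 16 + 8 + 4 + 2 + 1 in binary powers of 2.
So 10^383 ≡ 484 · 68 · 711 · 107 · 74 · 29 · 100 · 10 ≡ 758 (mod 767).
Squaring chain: 758; never reaches −1, so base 10 is a Miller–Rabin witness that 767 is composite.

758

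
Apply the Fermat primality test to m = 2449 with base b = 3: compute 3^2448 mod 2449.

3^1 ≡ 3 (mod 2449)
3^2 ≡ 3^2 = 9 ≡ 9 (mod 2449)
3^4 ≡ 9^2 = 81 ≡ 81 (mod 2449)
3^8 ≡ 81^2 = 6561 ≡ 1663 (mod 2449)
3^16 ≡ 1663^2 = 2765569 ≡ 648 (mod 2449)
3^32 ≡ 648^2 = 419904 ≡ 1125 (mod 2449)
3^64 ≡ 1125^2 = 1265625 ≡ 1941 (mod 2449)
3^128 ≡ 1941^2 = 3767481 ≡ 919 (mod 2449)
3^256 ≡ 919^2 = 844561 ≡ 2105 (mod 2449)
3^512 ≡ 2105^2 = 4431025 ≡ 784 (mod 2449)
3^1024 ≡ 784^2 = 614656 ≡ 2406 (mod 2449)
3^2048 ≡ 2406^2 = 5788836 ≡ 1849 (mod 2449)
2448 = 2048 + 256 + 128 + 16 in binary powers of 2.
So 3^2448 ≡ 1849 · 2105 · 919 · 648 ≡ 283 (mod 2449).
Since 283 ≠ 1, base 3 is a Fermat witness: 2449 is composite.

283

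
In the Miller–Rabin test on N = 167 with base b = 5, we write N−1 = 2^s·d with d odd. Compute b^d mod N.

167 − 1 = 166 = 2^1 · 83, so d = 83.
5^1 ≡ 5 (mod 167)
5^2 ≡ 5^2 = 25 ≡ 25 (mod 167)
5^4 ≡ 25^2 = 625 ≡ 124 (mod 167)
5^8 ≡ 124^2 = 15376 ≡ 12 (mod 167)
5^16 ≡ 12^2 = 144 ≡ 144 (mod 167)
5^32 ≡ 144^2 = 20736 ≡ 28 (mod 167)
5^64 ≡ 28^2 = 784 ≡ 116 (mod 167)
83 = 64 + 16 + 2 + 1 in binary powers of 2.
So 5^83 ≡ 116 · 144 · 25 · 5 ≡ 166 (mod 167).
Since 5^d ≡ 166 (mod 167), base 5 does not prove 167 composite.

166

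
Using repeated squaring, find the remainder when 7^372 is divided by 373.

1

7^1 ≡ 7 (mod 373)
7^2 ≡ 7^2 = 49 ≡ 49 (mod 373)
7^4 ≡ 49^2 = 2401 ≡ 163 (mod 373)
7^8 ≡ 163^2 = 26569 ≡ 86 (mod 373)
7^16 ≡ 86^2 = 7396 ≡ 309 (mod 373)
7^32 ≡ 309^2 = 95481 ≡ 366 (mod 373)
7^64 ≡ 366^2 = 133956 ≡ 49 (mod 373)
7^128 ≡ 49^2 = 2401 ≡ 163 (mod 373)
7^256 ≡ 163^2 = 26569 ≡ 86 (mod 373)
372 = 256 + 64 + 32 + 16 + 4 in binary powers of 2.
So 7^372 ≡ 86 · 49 · 366 · 309 · 163 ≡ 1 (mod 373).
Since the result is 1, base 7 gives no evidence that 373 is composite.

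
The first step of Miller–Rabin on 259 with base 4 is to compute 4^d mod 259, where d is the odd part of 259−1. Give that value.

259 − 1 = 258 = 2^1 · 129, so d = 129.
4^1 ≡ 4 (mod 259)
4^2 ≡ 4^2 = 16 ≡ 16 (mod 259)
4^4 ≡ 16^2 = 256 ≡ 256 (mod 259)
4^8 ≡ 256^2 = 65536 ≡ 9 (mod 259)
4^16 ≡ 9^2 = 81 ≡ 81 (mod 259)
4^32 ≡ 81^2 = 6561 ≡ 86 (mod 259)
4^64 ≡ 86^2 = 7396 ≡ 144 (mod 259)
4^128 ≡ 144^2 = 20736 ≡ 16 (mod 259)
129 = 128 + 1 in binary powers of 2.
So 4^129 ≡ 16 · 4 ≡ 64 (mod 259).
Squaring chain: 64; never reaches −1, so base 4 is a Miller–Rabin witness that 259 is composite.

64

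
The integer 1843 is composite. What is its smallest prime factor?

1843 is odd.
Digit sum 16, not divisible by 3.
Ends in 3: not divisible by 5.
7: 1843 = 7·263 + 2
11: 1843 = 11·167 + 6
13: 1843 = 13·141 + 10
17: 1843 = 17·108 + 7
19: 1843 = 19·97

19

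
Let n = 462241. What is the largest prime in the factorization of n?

37

462241 = 13 · 35557
35557 = 31 · 1147
1147 = 31 · 37
37 is prime.
So 462241 = 13 · 31^2 · 37; the largest prime factor is 37.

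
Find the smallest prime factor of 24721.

59

24721 is odd.
Digit sum 16, not divisible by 3.
Ends in 1: not divisible by 5.
7: 24721 = 7·3531 + 4
11: 24721 = 11·2247 + 4
13: 24721 = 13·1901 + 8
17: 24721 = 17·1454 + 3
19: 24721 = 19·1301 + 2
23: 24721 = 23·1074 + 19
29: 24721 = 29·852 + 13
31: 24721 = 31·797 + 14
37: 24721 = 37·668 + 5
41: 24721 = 41·602 + 39
43: 24721 = 43·574 + 39
47: 24721 = 47·525 + 46
53: 24721 = 53·466 + 23
59: 24721 = 59·419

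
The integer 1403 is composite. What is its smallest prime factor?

23

1403 is odd.
Digit sum 8, not divisible by 3.
Ends in 3: not divisible by 5.
7: 1403 = 7·200 + 3
11: 1403 = 11·127 + 6
13: 1403 = 13·107 + 12
17: 1403 = 17·82 + 9
19: 1403 = 19·73 + 16
23: 1403 = 23·61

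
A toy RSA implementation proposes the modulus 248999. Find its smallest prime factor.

17

248999 is odd.
Digit sum 41, not divisible by 3.
Ends in 9: not divisible by 5.
7: 248999 = 7·35571 + 2
11: 248999 = 11·22636 + 3
13: 248999 = 13·19153 + 10
17: 248999 = 17·14647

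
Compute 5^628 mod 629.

404

5^1 ≡ 5 (mod 629)
5^2 ≡ 5^2 = 25 ≡ 25 (mod 629)
5^4 ≡ 25^2 = 625 ≡ 625 (mod 629)
5^8 ≡ 625^2 = 390625 ≡ 16 (mod 629)
5^16 ≡ 16^2 = 256 ≡ 256 (mod 629)
5^32 ≡ 256^2 = 65536 ≡ 120 (mod 629)
5^64 ≡ 120^2 = 14400 ≡ 562 (mod 629)
5^128 ≡ 562^2 = 315844 ≡ 86 (mod 629)
5^256 ≡ 86^2 = 7396 ≡ 477 (mod 629)
5^512 ≡ 477^2 = 227529 ≡ 460 (mod 629)
628 = 512 + 64 + 32 + 16 + 4 in binary powers of 2.
So 5^628 ≡ 460 · 562 · 120 · 256 · 625 ≡ 404 (mod 629).
Since 404 ≠ 1, base 5 is a Fermat witness: 629 is composite.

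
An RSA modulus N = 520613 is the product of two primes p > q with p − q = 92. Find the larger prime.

769

Since p = q + 92, we have 520613 = q(q + 92), so q² + 92q − 520613 = 0.
Discriminant: 92² + 4·520613 = 8464 + 2082452 = 2090916; √2090916 = 1446.
q = (−92 + 1446)/2 = 677, and p = q + 92 = 769.
Check: 677 · 769 = 520613.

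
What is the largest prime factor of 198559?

198559 = 23 · 8633
8633 = 89 · 97
97 is prime.
So 198559 = 23 · 89 · 97; the largest prime factor is 97.

97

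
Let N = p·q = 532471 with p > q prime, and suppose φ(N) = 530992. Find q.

617

φ(n) = (p−1)(q−1) = n − (p+q) + 1, so p + q = 532471 − 530992 + 1 = 1480.
p and q are the roots of t² − 1480t + 532471 = 0.
Discriminant: 1480² − 4·532471 = 2190400 − 2129884 = 60516; √60516 = 246.
q = (1480 − 246)/2 = 617, p = (1480 + 246)/2 = 863.
Check: 617 · 863 = 532471.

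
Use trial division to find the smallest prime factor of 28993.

79

28993 is odd.
Digit sum 31, not divisible by 3.
Ends in 3: not divisible by 5.
7: 28993 = 7·4141 + 6
11: 28993 = 11·2635 + 8
13: 28993 = 13·2230 + 3
17: 28993 = 17·1705 + 8
19: 28993 = 19·1525 + 18
23: 28993 = 23·1260 + 13
29: 28993 = 29·999 + 22
31: 28993 = 31·935 + 8
37: 28993 = 37·783 + 22
41: 28993 = 41·707 + 6
43: 28993 = 43·674 + 11
47: 28993 = 47·616 + 41
53: 28993 = 53·547 + 2
59: 28993 = 59·491 + 24
61: 28993 = 61·475 + 18
67: 28993 = 67·432 + 49
71: 28993 = 71·408 + 25
73: 28993 = 73·397 + 12
79: 28993 = 79·367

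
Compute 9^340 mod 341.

67

9^1 ≡ 9 (mod 341)
9^2 ≡ 9^2 = 81 ≡ 81 (mod 341)
9^4 ≡ 81^2 = 6561 ≡ 82 (mod 341)
9^8 ≡ 82^2 = 6724 ≡ 245 (mod 341)
9^16 ≡ 245^2 = 60025 ≡ 9 (mod 341)
9^32 ≡ 9^2 = 81 ≡ 81 (mod 341)
9^64 ≡ 81^2 = 6561 ≡ 82 (mod 341)
9^128 ≡ 82^2 = 6724 ≡ 245 (mod 341)
9^256 ≡ 245^2 = 60025 ≡ 9 (mod 341)
340 = 256 + 64 + 16 + 4 in binary powers of 2.
So 9^340 ≡ 9 · 82 · 9 · 82 ≡ 67 (mod 341).
Since 67 ≠ 1, base 9 is a Fermat witness: 341 is composite.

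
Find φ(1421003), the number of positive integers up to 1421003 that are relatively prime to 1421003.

Factor: 1421003 = 67 · 127 · 167.
φ(1421003) = (67−1) · (127−1) · (167−1) = 66 · 126 · 166 = 1380456.

1380456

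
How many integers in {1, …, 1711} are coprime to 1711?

Factor: 1711 = 29 · 59.
φ(1711) = (29−1) · (59−1) = 28 · 58 = 1624.

1624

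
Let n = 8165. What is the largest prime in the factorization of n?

71

8165 = 5 · 1633
1633 = 23 · 71
71 is prime.
So 8165 = 5 · 23 · 71; the largest prime factor is 71.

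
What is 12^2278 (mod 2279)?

1543

12^1 ≡ 12 (mod 2279)
12^2 ≡ 12^2 = 144 ≡ 144 (mod 2279)
12^4 ≡ 144^2 = 20736 ≡ 225 (mod 2279)
12^8 ≡ 225^2 = 50625 ≡ 487 (mod 2279)
12^16 ≡ 487^2 = 237169 ≡ 153 (mod 2279)
12^32 ≡ 153^2 = 23409 ≡ 619 (mod 2279)
12^64 ≡ 619^2 = 383161 ≡ 289 (mod 2279)
12^128 ≡ 289^2 = 83521 ≡ 1477 (mod 2279)
12^256 ≡ 1477^2 = 2181529 ≡ 526 (mod 2279)
12^512 ≡ 526^2 = 276676 ≡ 917 (mod 2279)
12^1024 ≡ 917^2 = 840889 ≡ 2217 (mod 2279)
12^2048 ≡ 2217^2 = 4915089 ≡ 1565 (mod 2279)
2278 = 2048 + 128 + 64 + 32 + 4 + 2 in binary powers of 2.
So 12^2278 ≡ 1565 · 1477 · 289 · 619 · 225 · 144 ≡ 1543 (mod 2279).
Since 1543 ≠ 1, base 12 is a Fermat witness: 2279 is composite.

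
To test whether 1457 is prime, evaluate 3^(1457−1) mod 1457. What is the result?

3^1 ≡ 3 (mod 1457)
3^2 ≡ 3^2 = 9 ≡ 9 (mod 1457)
3^4 ≡ 9^2 = 81 ≡ 81 (mod 1457)
3^8 ≡ 81^2 = 6561 ≡ 733 (mod 1457)
3^16 ≡ 733^2 = 537289 ≡ 1113 (mod 1457)
3^32 ≡ 1113^2 = 1238769 ≡ 319 (mod 1457)
3^64 ≡ 319^2 = 101761 ≡ 1228 (mod 1457)
3^128 ≡ 1228^2 = 1507984 ≡ 1446 (mod 1457)
3^256 ≡ 1446^2 = 2090916 ≡ 121 (mod 1457)
3^512 ≡ 121^2 = 14641 ≡ 71 (mod 1457)
3^1024 ≡ 71^2 = 5041 ≡ 670 (mod 1457)
1456 = 1024 + 256 + 128 + 32 + 16 in binary powers of 2.
So 3^1456 ≡ 670 · 121 · 1446 · 319 · 1113 ≡ 307 (mod 1457).
Since 307 ≠ 1, base 3 is a Fermat witness: 1457 is composite.

307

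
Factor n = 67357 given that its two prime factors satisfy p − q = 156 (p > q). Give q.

Since p = q + 156, we have 67357 = q(q + 156), so q² + 156q − 67357 = 0.
Discriminant: 156² + 4·67357 = 24336 + 269428 = 293764; √293764 = 542.
q = (−156 + 542)/2 = 193, and p = q + 156 = 349.
Check: 193 · 349 = 67357.

193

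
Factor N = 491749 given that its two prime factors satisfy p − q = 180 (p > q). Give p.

797

Since p = q + 180, we have 491749 = q(q + 180), so q² + 180q − 491749 = 0.
Discriminant: 180² + 4·491749 = 32400 + 1966996 = 1999396; √1999396 = 1414.
q = (−180 + 1414)/2 = 617, and p = q + 180 = 797.
Check: 617 · 797 = 491749.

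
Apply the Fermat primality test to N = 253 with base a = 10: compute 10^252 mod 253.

10^1 ≡ 10 (mod 253)
10^2 ≡ 10^2 = 100 ≡ 100 (mod 253)
10^4 ≡ 100^2 = 10000 ≡ 133 (mod 253)
10^8 ≡ 133^2 = 17689 ≡ 232 (mod 253)
10^16 ≡ 232^2 = 53824 ≡ 188 (mod 253)
10^32 ≡ 188^2 = 35344 ≡ 177 (mod 253)
10^64 ≡ 177^2 = 31329 ≡ 210 (mod 253)
10^128 ≡ 210^2 = 44100 ≡ 78 (mod 253)
252 = 128 + 64 + 32 + 16 + 8 + 4 in binary powers of 2.
So 10^252 ≡ 78 · 210 · 177 · 188 · 232 · 133 ≡ 177 (mod 253).
Since 177 ≠ 1, base 10 is a Fermat witness: 253 is composite.

177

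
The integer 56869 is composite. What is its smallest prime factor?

29

56869 is odd.
Digit sum 34, not divisible by 3.
Ends in 9: not divisible by 5.
7: 56869 = 7·8124 + 1
11: 56869 = 11·5169 + 10
13: 56869 = 13·4374 + 7
17: 56869 = 17·3345 + 4
19: 56869 = 19·2993 + 2
23: 56869 = 23·2472 + 13
29: 56869 = 29·1961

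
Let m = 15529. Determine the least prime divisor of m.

15529 is odd.
Digit sum 22, not divisible by 3.
Ends in 9: not divisible by 5.
7: 15529 = 7·2218 + 3
11: 15529 = 11·1411 + 8
13: 15529 = 13·1194 + 7
17: 15529 = 17·913 + 8
19: 15529 = 19·817 + 6
23: 15529 = 23·675 + 4
29: 15529 = 29·535 + 14
31: 15529 = 31·500 + 29
37: 15529 = 37·419 + 26
41: 15529 = 41·378 + 31
43: 15529 = 43·361 + 6
47: 15529 = 47·330 + 19
53: 15529 = 53·293

53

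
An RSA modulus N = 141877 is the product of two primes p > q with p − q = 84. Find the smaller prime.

Since p = q + 84, we have 141877 = q(q + 84), so q² + 84q − 141877 = 0.
Discriminant: 84² + 4·141877 = 7056 + 567508 = 574564; √574564 = 758.
q = (−84 + 758)/2 = 337, and p = q + 84 = 421.
Check: 337 · 421 = 141877.

337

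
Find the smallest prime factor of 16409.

16409 is odd.
Digit sum 20, not divisible by 3.
Ends in 9: not divisible by 5.
7: 16409 = 7·2344 + 1
11: 16409 = 11·1491 + 8
13: 16409 = 13·1262 + 3
17: 16409 = 17·965 + 4
19: 16409 = 19·863 + 12
23: 16409 = 23·713 + 10
29: 16409 = 29·565 + 24
31: 16409 = 31·529 + 10
37: 16409 = 37·443 + 18
41: 16409 = 41·400 + 9
43: 16409 = 43·381 + 26
47: 16409 = 47·349 + 6
53: 16409 = 53·309 + 32
59: 16409 = 59·278 + 7
61: 16409 = 61·269

61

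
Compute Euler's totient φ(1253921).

Factor: 1253921 = 73 · 89 · 193.
φ(1253921) = (73−1) · (89−1) · (193−1) = 72 · 88 · 192 = 1216512.

1216512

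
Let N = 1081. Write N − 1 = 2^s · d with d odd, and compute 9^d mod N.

1081 − 1 = 1080 = 2^3 · 135, so d = 135.
9^1 ≡ 9 (mod 1081)
9^2 ≡ 9^2 = 81 ≡ 81 (mod 1081)
9^4 ≡ 81^2 = 6561 ≡ 75 (mod 1081)
9^8 ≡ 75^2 = 5625 ≡ 220 (mod 1081)
9^16 ≡ 220^2 = 48400 ≡ 836 (mod 1081)
9^32 ≡ 836^2 = 698896 ≡ 570 (mod 1081)
9^64 ≡ 570^2 = 324900 ≡ 600 (mod 1081)
9^128 ≡ 600^2 = 360000 ≡ 27 (mod 1081)
135 = 128 + 4 + 2 + 1 in binary powers of 2.
So 9^135 ≡ 27 · 75 · 81 · 9 ≡ 660 (mod 1081).
Squaring chain: 660 → 1038 → 768; never reaches −1, so base 9 is a Miller–Rabin witness that 1081 is composite.

660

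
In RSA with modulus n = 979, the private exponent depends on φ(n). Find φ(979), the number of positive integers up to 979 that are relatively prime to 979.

880

Factor: 979 = 11 · 89.
φ(979) = (11−1) · (89−1) = 10 · 88 = 880.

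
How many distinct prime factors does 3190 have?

3190 = 2 · 1595
1595 = 5 · 319
319 = 11 · 29
3190 = 2 · 5 · 11 · 29, which has 4 distinct prime factors.

4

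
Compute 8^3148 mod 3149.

8^1 ≡ 8 (mod 3149)
8^2 ≡ 8^2 = 64 ≡ 64 (mod 3149)
8^4 ≡ 64^2 = 4096 ≡ 947 (mod 3149)
8^8 ≡ 947^2 = 896809 ≡ 2493 (mod 3149)
8^16 ≡ 2493^2 = 6215049 ≡ 2072 (mod 3149)
8^32 ≡ 2072^2 = 4293184 ≡ 1097 (mod 3149)
8^64 ≡ 1097^2 = 1203409 ≡ 491 (mod 3149)
8^128 ≡ 491^2 = 241081 ≡ 1757 (mod 3149)
8^256 ≡ 1757^2 = 3087049 ≡ 1029 (mod 3149)
8^512 ≡ 1029^2 = 1058841 ≡ 777 (mod 3149)
8^1024 ≡ 777^2 = 603729 ≡ 2270 (mod 3149)
8^2048 ≡ 2270^2 = 5152900 ≡ 1136 (mod 3149)
3148 = 2048 + 1024 + 64 + 8 + 4 in binary powers of 2.
So 8^3148 ≡ 1136 · 2270 · 491 · 2493 · 947 ≡ 1203 (mod 3149).
Since 1203 ≠ 1, base 8 is a Fermat witness: 3149 is composite.

1203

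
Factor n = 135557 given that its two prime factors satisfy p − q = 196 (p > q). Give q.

Since p = q + 196, we have 135557 = q(q + 196), so q² + 196q − 135557 = 0.
Discriminant: 196² + 4·135557 = 38416 + 542228 = 580644; √580644 = 762.
q = (−196 + 762)/2 = 283, and p = q + 196 = 479.
Check: 283 · 479 = 135557.

283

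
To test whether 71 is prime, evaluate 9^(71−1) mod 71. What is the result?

1

9^1 ≡ 9 (mod 71)
9^2 ≡ 9^2 = 81 ≡ 10 (mod 71)
9^4 ≡ 10^2 = 100 ≡ 29 (mod 71)
9^8 ≡ 29^2 = 841 ≡ 60 (mod 71)
9^16 ≡ 60^2 = 3600 ≡ 50 (mod 71)
9^32 ≡ 50^2 = 2500 ≡ 15 (mod 71)
9^64 ≡ 15^2 = 225 ≡ 12 (mod 71)
70 = 64 + 4 + 2 in binary powers of 2.
So 9^70 ≡ 12 · 29 · 10 ≡ 1 (mod 71).
Since the result is 1, base 9 gives no evidence that 71 is composite.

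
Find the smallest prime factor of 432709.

432709 is odd.
Digit sum 25, not divisible by 3.
Ends in 9: not divisible by 5.
7: 432709 = 7·61815 + 4
11: 432709 = 11·39337 + 2
13: 432709 = 13·33285 + 4
17: 432709 = 17·25453 + 8
19: 432709 = 19·22774 + 3
23: 432709 = 23·18813 + 10
29: 432709 = 29·14921

29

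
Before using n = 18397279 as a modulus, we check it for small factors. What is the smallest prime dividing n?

18397279 is odd.
Digit sum 46, not divisible by 3.
Ends in 9: not divisible by 5.
7: 18397279 = 7·2628182 + 5
11: 18397279 = 11·1672479 + 10
13: 18397279 = 13·1415175 + 4
17: 18397279 = 17·1082192 + 15
19: 18397279 = 19·968277 + 16
23: 18397279 = 23·799881 + 16
29: 18397279 = 29·634388 + 27
31: 18397279 = 31·593460 + 19
37: 18397279 = 37·497223 + 28
41: 18397279 = 41·448714 + 5
43: 18397279 = 43·427843 + 30
47: 18397279 = 47·391431 + 22
53: 18397279 = 53·347118 + 25
59: 18397279 = 59·311818 + 17
61: 18397279 = 61·301594 + 45
67: 18397279 = 67·274586 + 17
71: 18397279 = 71·259116 + 43
73: 18397279 = 73·252017 + 38
79: 18397279 = 79·232876 + 75
83: 18397279 = 83·221653 + 80
89: 18397279 = 89·206711

89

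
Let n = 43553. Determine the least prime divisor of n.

43553 is odd.
Digit sum 20, not divisible by 3.
Ends in 3: not divisible by 5.
7: 43553 = 7·6221 + 6
11: 43553 = 11·3959 + 4
13: 43553 = 13·3350 + 3
17: 43553 = 17·2561 + 16
19: 43553 = 19·2292 + 5
23: 43553 = 23·1893 + 14
29: 43553 = 29·1501 + 24
31: 43553 = 31·1404 + 29
37: 43553 = 37·1177 + 4
41: 43553 = 41·1062 + 11
43: 43553 = 43·1012 + 37
47: 43553 = 47·926 + 31
53: 43553 = 53·821 + 40
59: 43553 = 59·738 + 11
61: 43553 = 61·713 + 60
67: 43553 = 67·650 + 3
71: 43553 = 71·613 + 30
73: 43553 = 73·596 + 45
79: 43553 = 79·551 + 24
83: 43553 = 83·524 + 61
89: 43553 = 89·489 + 32
97: 43553 = 97·449

97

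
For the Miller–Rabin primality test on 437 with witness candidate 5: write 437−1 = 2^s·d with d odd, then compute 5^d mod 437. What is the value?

437 − 1 = 436 = 2^2 · 109, so d = 109.
5^1 ≡ 5 (mod 437)
5^2 ≡ 5^2 = 25 ≡ 25 (mod 437)
5^4 ≡ 25^2 = 625 ≡ 188 (mod 437)
5^8 ≡ 188^2 = 35344 ≡ 384 (mod 437)
5^16 ≡ 384^2 = 147456 ≡ 187 (mod 437)
5^32 ≡ 187^2 = 34969 ≡ 9 (mod 437)
5^64 ≡ 9^2 = 81 ≡ 81 (mod 437)
109 = 64 + 32 + 8 + 4 + 1 in binary powers of 2.
So 5^109 ≡ 81 · 9 · 384 · 188 · 5 ≡ 290 (mod 437).
Squaring chain: 290 → 196; never reaches −1, so base 5 is a Miller–Rabin witness that 437 is composite.

290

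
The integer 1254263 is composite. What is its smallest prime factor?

1254263 is odd.
Digit sum 23, not divisible by 3.
Ends in 3: not divisible by 5.
7: 1254263 = 7·179180 + 3
11: 1254263 = 11·114023 + 10
13: 1254263 = 13·96481 + 10
17: 1254263 = 17·73780 + 3
19: 1254263 = 19·66013 + 16
23: 1254263 = 23·54533 + 4
29: 1254263 = 29·43250 + 13
31: 1254263 = 31·40460 + 3
37: 1254263 = 37·33899

37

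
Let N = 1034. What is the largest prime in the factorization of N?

1034 = 2 · 517
517 = 11 · 47
47 is prime.
So 1034 = 2 · 11 · 47; the largest prime factor is 47.

47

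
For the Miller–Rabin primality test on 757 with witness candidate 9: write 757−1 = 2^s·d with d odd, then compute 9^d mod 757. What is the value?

757 − 1 = 756 = 2^2 · 189, so d = 189.
9^1 ≡ 9 (mod 757)
9^2 ≡ 9^2 = 81 ≡ 81 (mod 757)
9^4 ≡ 81^2 = 6561 ≡ 505 (mod 757)
9^8 ≡ 505^2 = 255025 ≡ 673 (mod 757)
9^16 ≡ 673^2 = 452929 ≡ 243 (mod 757)
9^32 ≡ 243^2 = 59049 ≡ 3 (mod 757)
9^64 ≡ 3^2 = 9 ≡ 9 (mod 757)
9^128 ≡ 9^2 = 81 ≡ 81 (mod 757)
189 = 128 + 32 + 16 + 8 + 4 + 1 in binary powers of 2.
So 9^189 ≡ 81 · 3 · 243 · 673 · 505 · 9 ≡ 1 (mod 757).
Since 9^d ≡ 1 (mod 757), base 9 does not prove 757 composite.

1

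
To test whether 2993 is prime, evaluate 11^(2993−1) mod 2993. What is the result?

2806

11^1 ≡ 11 (mod 2993)
11^2 ≡ 11^2 = 121 ≡ 121 (mod 2993)
11^4 ≡ 121^2 = 14641 ≡ 2669 (mod 2993)
11^8 ≡ 2669^2 = 7123561 ≡ 221 (mod 2993)
11^16 ≡ 221^2 = 48841 ≡ 953 (mod 2993)
11^32 ≡ 953^2 = 908209 ≡ 1330 (mod 2993)
11^64 ≡ 1330^2 = 1768900 ≡ 37 (mod 2993)
11^128 ≡ 37^2 = 1369 ≡ 1369 (mod 2993)
11^256 ≡ 1369^2 = 1874161 ≡ 543 (mod 2993)
11^512 ≡ 543^2 = 294849 ≡ 1535 (mod 2993)
11^1024 ≡ 1535^2 = 2356225 ≡ 734 (mod 2993)
11^2048 ≡ 734^2 = 538756 ≡ 16 (mod 2993)
2992 = 2048 + 512 + 256 + 128 + 32 + 16 in binary powers of 2.
So 11^2992 ≡ 16 · 1535 · 543 · 1369 · 1330 · 953 ≡ 2806 (mod 2993).
Since 2806 ≠ 1, base 11 is a Fermat witness: 2993 is composite.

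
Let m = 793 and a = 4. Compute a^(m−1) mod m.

508

4^1 ≡ 4 (mod 793)
4^2 ≡ 4^2 = 16 ≡ 16 (mod 793)
4^4 ≡ 16^2 = 256 ≡ 256 (mod 793)
4^8 ≡ 256^2 = 65536 ≡ 510 (mod 793)
4^16 ≡ 510^2 = 260100 ≡ 789 (mod 793)
4^32 ≡ 789^2 = 622521 ≡ 16 (mod 793)
4^64 ≡ 16^2 = 256 ≡ 256 (mod 793)
4^128 ≡ 256^2 = 65536 ≡ 510 (mod 793)
4^256 ≡ 510^2 = 260100 ≡ 789 (mod 793)
4^512 ≡ 789^2 = 622521 ≡ 16 (mod 793)
792 = 512 + 256 + 16 + 8 in binary powers of 2.
So 4^792 ≡ 16 · 789 · 789 · 510 ≡ 508 (mod 793).
Since 508 ≠ 1, base 4 is a Fermat witness: 793 is composite.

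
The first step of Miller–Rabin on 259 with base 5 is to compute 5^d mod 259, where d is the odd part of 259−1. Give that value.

259 − 1 = 258 = 2^1 · 129, so d = 129.
5^1 ≡ 5 (mod 259)
5^2 ≡ 5^2 = 25 ≡ 25 (mod 259)
5^4 ≡ 25^2 = 625 ≡ 107 (mod 259)
5^8 ≡ 107^2 = 11449 ≡ 53 (mod 259)
5^16 ≡ 53^2 = 2809 ≡ 219 (mod 259)
5^32 ≡ 219^2 = 47961 ≡ 46 (mod 259)
5^64 ≡ 46^2 = 2116 ≡ 44 (mod 259)
5^128 ≡ 44^2 = 1936 ≡ 123 (mod 259)
129 = 128 + 1 in binary powers of 2.
So 5^129 ≡ 123 · 5 ≡ 97 (mod 259).
Squaring chain: 97; never reaches −1, so base 5 is a Miller–Rabin witness that 259 is composite.

97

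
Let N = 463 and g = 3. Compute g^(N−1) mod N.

1

3^1 ≡ 3 (mod 463)
3^2 ≡ 3^2 = 9 ≡ 9 (mod 463)
3^4 ≡ 9^2 = 81 ≡ 81 (mod 463)
3^8 ≡ 81^2 = 6561 ≡ 79 (mod 463)
3^16 ≡ 79^2 = 6241 ≡ 222 (mod 463)
3^32 ≡ 222^2 = 49284 ≡ 206 (mod 463)
3^64 ≡ 206^2 = 42436 ≡ 303 (mod 463)
3^128 ≡ 303^2 = 91809 ≡ 135 (mod 463)
3^256 ≡ 135^2 = 18225 ≡ 168 (mod 463)
462 = 256 + 128 + 64 + 8 + 4 + 2 in binary powers of 2.
So 3^462 ≡ 168 · 135 · 303 · 79 · 81 · 9 ≡ 1 (mod 463).
Since the result is 1, base 3 gives no evidence that 463 is composite.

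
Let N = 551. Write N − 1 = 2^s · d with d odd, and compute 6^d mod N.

138

551 − 1 = 550 = 2^1 · 275, so d = 275.
6^1 ≡ 6 (mod 551)
6^2 ≡ 6^2 = 36 ≡ 36 (mod 551)
6^4 ≡ 36^2 = 1296 ≡ 194 (mod 551)
6^8 ≡ 194^2 = 37636 ≡ 168 (mod 551)
6^16 ≡ 168^2 = 28224 ≡ 123 (mod 551)
6^32 ≡ 123^2 = 15129 ≡ 252 (mod 551)
6^64 ≡ 252^2 = 63504 ≡ 139 (mod 551)
6^128 ≡ 139^2 = 19321 ≡ 36 (mod 551)
6^256 ≡ 36^2 = 1296 ≡ 194 (mod 551)
275 = 256 + 16 + 2 + 1 in binary powers of 2.
So 6^275 ≡ 194 · 123 · 36 · 6 ≡ 138 (mod 551).
Squaring chain: 138; never reaches −1, so base 6 is a Miller–Rabin witness that 551 is composite.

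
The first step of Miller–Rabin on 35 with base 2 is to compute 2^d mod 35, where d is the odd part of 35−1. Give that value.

32

35 − 1 = 34 = 2^1 · 17, so d = 17.
2^1 ≡ 2 (mod 35)
2^2 ≡ 2^2 = 4 ≡ 4 (mod 35)
2^4 ≡ 4^2 = 16 ≡ 16 (mod 35)
2^8 ≡ 16^2 = 256 ≡ 11 (mod 35)
2^16 ≡ 11^2 = 121 ≡ 16 (mod 35)
17 = 16 + 1 in binary powers of 2.
So 2^17 ≡ 16 · 2 ≡ 32 (mod 35).
Squaring chain: 32; never reaches −1, so base 2 is a Miller–Rabin witness that 35 is composite.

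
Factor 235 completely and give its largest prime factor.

235 = 5 · 47
47 is prime.
So 235 = 5 · 47; the largest prime factor is 47.

47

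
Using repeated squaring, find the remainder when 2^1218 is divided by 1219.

2^1 ≡ 2 (mod 1219)
2^2 ≡ 2^2 = 4 ≡ 4 (mod 1219)
2^4 ≡ 4^2 = 16 ≡ 16 (mod 1219)
2^8 ≡ 16^2 = 256 ≡ 256 (mod 1219)
2^16 ≡ 256^2 = 65536 ≡ 929 (mod 1219)
2^32 ≡ 929^2 = 863041 ≡ 1208 (mod 1219)
2^64 ≡ 1208^2 = 1459264 ≡ 121 (mod 1219)
2^128 ≡ 121^2 = 14641 ≡ 13 (mod 1219)
2^256 ≡ 13^2 = 169 ≡ 169 (mod 1219)
2^512 ≡ 169^2 = 28561 ≡ 524 (mod 1219)
2^1024 ≡ 524^2 = 274576 ≡ 301 (mod 1219)
1218 = 1024 + 128 + 64 + 2 in binary powers of 2.
So 2^1218 ≡ 301 · 13 · 121 · 4 ≡ 785 (mod 1219).
Since 785 ≠ 1, base 2 is a Fermat witness: 1219 is composite.

785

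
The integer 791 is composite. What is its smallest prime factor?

7

791 is odd.
Digit sum 17, not divisible by 3.
Ends in 1: not divisible by 5.
7: 791 = 7·113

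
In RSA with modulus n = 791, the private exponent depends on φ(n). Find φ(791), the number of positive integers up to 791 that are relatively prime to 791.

672

Factor: 791 = 7 · 113.
φ(791) = (7−1) · (113−1) = 6 · 112 = 672.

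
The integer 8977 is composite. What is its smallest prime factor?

47

8977 is odd.
Digit sum 31, not divisible by 3.
Ends in 7: not divisible by 5.
7: 8977 = 7·1282 + 3
11: 8977 = 11·816 + 1
13: 8977 = 13·690 + 7
17: 8977 = 17·528 + 1
19: 8977 = 19·472 + 9
23: 8977 = 23·390 + 7
29: 8977 = 29·309 + 16
31: 8977 = 31·289 + 18
37: 8977 = 37·242 + 23
41: 8977 = 41·218 + 39
43: 8977 = 43·208 + 33
47: 8977 = 47·191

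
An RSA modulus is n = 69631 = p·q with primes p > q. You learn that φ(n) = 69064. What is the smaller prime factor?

179

φ(n) = (p−1)(q−1) = n − (p+q) + 1, so p + q = 69631 − 69064 + 1 = 568.
p and q are the roots of t² − 568t + 69631 = 0.
Discriminant: 568² − 4·69631 = 322624 − 278524 = 44100; √44100 = 210.
q = (568 − 210)/2 = 179, p = (568 + 210)/2 = 389.
Check: 179 · 389 = 69631.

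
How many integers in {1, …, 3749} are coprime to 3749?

3564

Factor: 3749 = 23 · 163.
φ(3749) = (23−1) · (163−1) = 22 · 162 = 3564.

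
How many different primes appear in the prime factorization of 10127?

3

10127 = 13 · 779
779 = 19 · 41
10127 = 13 · 19 · 41, which has 3 distinct prime factors.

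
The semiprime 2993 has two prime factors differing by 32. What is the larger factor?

73

Since p = q + 32, we have 2993 = q(q + 32), so q² + 32q − 2993 = 0.
Discriminant: 32² + 4·2993 = 1024 + 11972 = 12996; √12996 = 114.
q = (−32 + 114)/2 = 41, and p = q + 32 = 73.
Check: 41 · 73 = 2993.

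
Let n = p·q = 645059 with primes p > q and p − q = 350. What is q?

647

Since p = q + 350, we have 645059 = q(q + 350), so q² + 350q − 645059 = 0.
Discriminant: 350² + 4·645059 = 122500 + 2580236 = 2702736; √2702736 = 1644.
q = (−350 + 1644)/2 = 647, and p = q + 350 = 997.
Check: 647 · 997 = 645059.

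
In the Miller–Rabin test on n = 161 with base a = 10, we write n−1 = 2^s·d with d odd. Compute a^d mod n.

19

161 − 1 = 160 = 2^5 · 5, so d = 5.
10^1 ≡ 10 (mod 161)
10^2 ≡ 10^2 = 100 ≡ 100 (mod 161)
10^4 ≡ 100^2 = 10000 ≡ 18 (mod 161)
5 = 4 + 1 in binary powers of 2.
So 10^5 ≡ 18 · 10 ≡ 19 (mod 161).
Squaring chain: 19 → 39 → 72 → 32 → 58; never reaches −1, so base 10 is a Miller–Rabin witness that 161 is composite.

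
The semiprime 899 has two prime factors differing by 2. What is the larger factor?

31

Since p = q + 2, we have 899 = q(q + 2), so q² + 2q − 899 = 0.
Discriminant: 2² + 4·899 = 4 + 3596 = 3600; √3600 = 60.
q = (−2 + 60)/2 = 29, and p = q + 2 = 31.
Check: 29 · 31 = 899.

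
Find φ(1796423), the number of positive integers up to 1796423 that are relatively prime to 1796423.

Factor: 1796423 = 103 · 107 · 163.
φ(1796423) = (103−1) · (107−1) · (163−1) = 102 · 106 · 162 = 1751544.

1751544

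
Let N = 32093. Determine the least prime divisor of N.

32093 is odd.
Digit sum 17, not divisible by 3.
Ends in 3: not divisible by 5.
7: 32093 = 7·4584 + 5
11: 32093 = 11·2917 + 6
13: 32093 = 13·2468 + 9
17: 32093 = 17·1887 + 14
19: 32093 = 19·1689 + 2
23: 32093 = 23·1395 + 8
29: 32093 = 29·1106 + 19
31: 32093 = 31·1035 + 8
37: 32093 = 37·867 + 14
41: 32093 = 41·782 + 31
43: 32093 = 43·746 + 15
47: 32093 = 47·682 + 39
53: 32093 = 53·605 + 28
59: 32093 = 59·543 + 56
61: 32093 = 61·526 + 7
67: 32093 = 67·479

67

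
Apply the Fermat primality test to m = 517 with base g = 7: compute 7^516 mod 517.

7^1 ≡ 7 (mod 517)
7^2 ≡ 7^2 = 49 ≡ 49 (mod 517)
7^4 ≡ 49^2 = 2401 ≡ 333 (mod 517)
7^8 ≡ 333^2 = 110889 ≡ 251 (mod 517)
7^16 ≡ 251^2 = 63001 ≡ 444 (mod 517)
7^32 ≡ 444^2 = 197136 ≡ 159 (mod 517)
7^64 ≡ 159^2 = 25281 ≡ 465 (mod 517)
7^128 ≡ 465^2 = 216225 ≡ 119 (mod 517)
7^256 ≡ 119^2 = 14161 ≡ 202 (mod 517)
7^512 ≡ 202^2 = 40804 ≡ 478 (mod 517)
516 = 512 + 4 in binary powers of 2.
So 7^516 ≡ 478 · 333 ≡ 455 (mod 517).
Since 455 ≠ 1, base 7 is a Fermat witness: 517 is composite.

455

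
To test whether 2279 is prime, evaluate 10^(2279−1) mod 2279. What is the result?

152

10^1 ≡ 10 (mod 2279)
10^2 ≡ 10^2 = 100 ≡ 100 (mod 2279)
10^4 ≡ 100^2 = 10000 ≡ 884 (mod 2279)
10^8 ≡ 884^2 = 781456 ≡ 2038 (mod 2279)
10^16 ≡ 2038^2 = 4153444 ≡ 1106 (mod 2279)
10^32 ≡ 1106^2 = 1223236 ≡ 1692 (mod 2279)
10^64 ≡ 1692^2 = 2862864 ≡ 440 (mod 2279)
10^128 ≡ 440^2 = 193600 ≡ 2164 (mod 2279)
10^256 ≡ 2164^2 = 4682896 ≡ 1830 (mod 2279)
10^512 ≡ 1830^2 = 3348900 ≡ 1049 (mod 2279)
10^1024 ≡ 1049^2 = 1100401 ≡ 1923 (mod 2279)
10^2048 ≡ 1923^2 = 3697929 ≡ 1391 (mod 2279)
2278 = 2048 + 128 + 64 + 32 + 4 + 2 in binary powers of 2.
So 10^2278 ≡ 1391 · 2164 · 440 · 1692 · 884 · 100 ≡ 152 (mod 2279).
Since 152 ≠ 1, base 10 is a Fermat witness: 2279 is composite.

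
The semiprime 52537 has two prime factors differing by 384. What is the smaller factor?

Since p = q + 384, we have 52537 = q(q + 384), so q² + 384q − 52537 = 0.
Discriminant: 384² + 4·52537 = 147456 + 210148 = 357604; √357604 = 598.
q = (−384 + 598)/2 = 107, and p = q + 384 = 491.
Check: 107 · 491 = 52537.

107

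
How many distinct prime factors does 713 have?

713 = 23 · 31
713 = 23 · 31, which has 2 distinct prime factors.

2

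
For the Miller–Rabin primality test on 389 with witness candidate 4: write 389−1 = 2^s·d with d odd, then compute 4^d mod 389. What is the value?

389 − 1 = 388 = 2^2 · 97, so d = 97.
4^1 ≡ 4 (mod 389)
4^2 ≡ 4^2 = 16 ≡ 16 (mod 389)
4^4 ≡ 16^2 = 256 ≡ 256 (mod 389)
4^8 ≡ 256^2 = 65536 ≡ 184 (mod 389)
4^16 ≡ 184^2 = 33856 ≡ 13 (mod 389)
4^32 ≡ 13^2 = 169 ≡ 169 (mod 389)
4^64 ≡ 169^2 = 28561 ≡ 164 (mod 389)
97 = 64 + 32 + 1 in binary powers of 2.
So 4^97 ≡ 164 · 169 · 4 ≡ 388 (mod 389).
Since 4^d ≡ 388 (mod 389), base 4 does not prove 389 composite.

388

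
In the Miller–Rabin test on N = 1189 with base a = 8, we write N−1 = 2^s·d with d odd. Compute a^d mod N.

1189 − 1 = 1188 = 2^2 · 297, so d = 297.
8^1 ≡ 8 (mod 1189)
8^2 ≡ 8^2 = 64 ≡ 64 (mod 1189)
8^4 ≡ 64^2 = 4096 ≡ 529 (mod 1189)
8^8 ≡ 529^2 = 279841 ≡ 426 (mod 1189)
8^16 ≡ 426^2 = 181476 ≡ 748 (mod 1189)
8^32 ≡ 748^2 = 559504 ≡ 674 (mod 1189)
8^64 ≡ 674^2 = 454276 ≡ 78 (mod 1189)
8^128 ≡ 78^2 = 6084 ≡ 139 (mod 1189)
8^256 ≡ 139^2 = 19321 ≡ 297 (mod 1189)
297 = 256 + 32 + 8 + 1 in binary powers of 2.
So 8^297 ≡ 297 · 674 · 426 · 8 ≡ 39 (mod 1189).
Squaring chain: 39 → 332; never reaches −1, so base 8 is a Miller–Rabin witness that 1189 is composite.

39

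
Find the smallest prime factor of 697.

17

697 is odd.
Digit sum 22, not divisible by 3.
Ends in 7: not divisible by 5.
7: 697 = 7·99 + 4
11: 697 = 11·63 + 4
13: 697 = 13·53 + 8
17: 697 = 17·41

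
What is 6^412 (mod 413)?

400

6^1 ≡ 6 (mod 413)
6^2 ≡ 6^2 = 36 ≡ 36 (mod 413)
6^4 ≡ 36^2 = 1296 ≡ 57 (mod 413)
6^8 ≡ 57^2 = 3249 ≡ 358 (mod 413)
6^16 ≡ 358^2 = 128164 ≡ 134 (mod 413)
6^32 ≡ 134^2 = 17956 ≡ 197 (mod 413)
6^64 ≡ 197^2 = 38809 ≡ 400 (mod 413)
6^128 ≡ 400^2 = 160000 ≡ 169 (mod 413)
6^256 ≡ 169^2 = 28561 ≡ 64 (mod 413)
412 = 256 + 128 + 16 + 8 + 4 in binary powers of 2.
So 6^412 ≡ 64 · 169 · 134 · 358 · 57 ≡ 400 (mod 413).
Since 400 ≠ 1, base 6 is a Fermat witness: 413 is composite.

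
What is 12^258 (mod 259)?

12^1 ≡ 12 (mod 259)
12^2 ≡ 12^2 = 144 ≡ 144 (mod 259)
12^4 ≡ 144^2 = 20736 ≡ 16 (mod 259)
12^8 ≡ 16^2 = 256 ≡ 256 (mod 259)
12^16 ≡ 256^2 = 65536 ≡ 9 (mod 259)
12^32 ≡ 9^2 = 81 ≡ 81 (mod 259)
12^64 ≡ 81^2 = 6561 ≡ 86 (mod 259)
12^128 ≡ 86^2 = 7396 ≡ 144 (mod 259)
12^256 ≡ 144^2 = 20736 ≡ 16 (mod 259)
258 = 256 + 2 in binary powers of 2.
So 12^258 ≡ 16 · 144 ≡ 232 (mod 259).
Since 232 ≠ 1, base 12 is a Fermat witness: 259 is composite.

232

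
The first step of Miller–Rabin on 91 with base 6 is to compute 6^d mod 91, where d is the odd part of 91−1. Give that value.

83

91 − 1 = 90 = 2^1 · 45, so d = 45.
6^1 ≡ 6 (mod 91)
6^2 ≡ 6^2 = 36 ≡ 36 (mod 91)
6^4 ≡ 36^2 = 1296 ≡ 22 (mod 91)
6^8 ≡ 22^2 = 484 ≡ 29 (mod 91)
6^16 ≡ 29^2 = 841 ≡ 22 (mod 91)
6^32 ≡ 22^2 = 484 ≡ 29 (mod 91)
45 = 32 + 8 + 4 + 1 in binary powers of 2.
So 6^45 ≡ 29 · 29 · 22 · 6 ≡ 83 (mod 91).
Squaring chain: 83; never reaches −1, so base 6 is a Miller–Rabin witness that 91 is composite.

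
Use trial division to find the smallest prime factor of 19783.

19783 is odd.
Digit sum 28, not divisible by 3.
Ends in 3: not divisible by 5.
7: 19783 = 7·2826 + 1
11: 19783 = 11·1798 + 5
13: 19783 = 13·1521 + 10
17: 19783 = 17·1163 + 12
19: 19783 = 19·1041 + 4
23: 19783 = 23·860 + 3
29: 19783 = 29·682 + 5
31: 19783 = 31·638 + 5
37: 19783 = 37·534 + 25
41: 19783 = 41·482 + 21
43: 19783 = 43·460 + 3
47: 19783 = 47·420 + 43
53: 19783 = 53·373 + 14
59: 19783 = 59·335 + 18
61: 19783 = 61·324 + 19
67: 19783 = 67·295 + 18
71: 19783 = 71·278 + 45
73: 19783 = 73·271

73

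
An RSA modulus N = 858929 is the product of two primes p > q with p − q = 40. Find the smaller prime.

907

Since p = q + 40, we have 858929 = q(q + 40), so q² + 40q − 858929 = 0.
Discriminant: 40² + 4·858929 = 1600 + 3435716 = 3437316; √3437316 = 1854.
q = (−40 + 1854)/2 = 907, and p = q + 40 = 947.
Check: 907 · 947 = 858929.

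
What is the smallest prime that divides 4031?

4031 is odd.
Digit sum 8, not divisible by 3.
Ends in 1: not divisible by 5.
7: 4031 = 7·575 + 6
11: 4031 = 11·366 + 5
13: 4031 = 13·310 + 1
17: 4031 = 17·237 + 2
19: 4031 = 19·212 + 3
23: 4031 = 23·175 + 6
29: 4031 = 29·139

29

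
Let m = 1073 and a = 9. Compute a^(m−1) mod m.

194

9^1 ≡ 9 (mod 1073)
9^2 ≡ 9^2 = 81 ≡ 81 (mod 1073)
9^4 ≡ 81^2 = 6561 ≡ 123 (mod 1073)
9^8 ≡ 123^2 = 15129 ≡ 107 (mod 1073)
9^16 ≡ 107^2 = 11449 ≡ 719 (mod 1073)
9^32 ≡ 719^2 = 516961 ≡ 848 (mod 1073)
9^64 ≡ 848^2 = 719104 ≡ 194 (mod 1073)
9^128 ≡ 194^2 = 37636 ≡ 81 (mod 1073)
9^256 ≡ 81^2 = 6561 ≡ 123 (mod 1073)
9^512 ≡ 123^2 = 15129 ≡ 107 (mod 1073)
9^1024 ≡ 107^2 = 11449 ≡ 719 (mod 1073)
1072 = 1024 + 32 + 16 in binary powers of 2.
So 9^1072 ≡ 719 · 848 · 719 ≡ 194 (mod 1073).
Since 194 ≠ 1, base 9 is a Fermat witness: 1073 is composite.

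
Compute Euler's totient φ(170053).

Factor: 170053 = 13 · 103 · 127.
φ(170053) = (13−1) · (103−1) · (127−1) = 12 · 102 · 126 = 154224.

154224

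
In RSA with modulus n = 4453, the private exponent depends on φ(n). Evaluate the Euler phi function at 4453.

4320

Factor: 4453 = 61 · 73.
φ(4453) = (61−1) · (73−1) = 60 · 72 = 4320.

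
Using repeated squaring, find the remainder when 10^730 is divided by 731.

10^1 ≡ 10 (mod 731)
10^2 ≡ 10^2 = 100 ≡ 100 (mod 731)
10^4 ≡ 100^2 = 10000 ≡ 497 (mod 731)
10^8 ≡ 497^2 = 247009 ≡ 662 (mod 731)
10^16 ≡ 662^2 = 438244 ≡ 375 (mod 731)
10^32 ≡ 375^2 = 140625 ≡ 273 (mod 731)
10^64 ≡ 273^2 = 74529 ≡ 698 (mod 731)
10^128 ≡ 698^2 = 487204 ≡ 358 (mod 731)
10^256 ≡ 358^2 = 128164 ≡ 239 (mod 731)
10^512 ≡ 239^2 = 57121 ≡ 103 (mod 731)
730 = 512 + 128 + 64 + 16 + 8 + 2 in binary powers of 2.
So 10^730 ≡ 103 · 358 · 698 · 375 · 662 · 100 ≡ 461 (mod 731).
Since 461 ≠ 1, base 10 is a Fermat witness: 731 is composite.

461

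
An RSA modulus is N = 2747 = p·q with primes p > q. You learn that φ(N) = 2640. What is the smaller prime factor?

φ(n) = (p−1)(q−1) = n − (p+q) + 1, so p + q = 2747 − 2640 + 1 = 108.
p and q are the roots of t² − 108t + 2747 = 0.
Discriminant: 108² − 4·2747 = 11664 − 10988 = 676; √676 = 26.
q = (108 − 26)/2 = 41, p = (108 + 26)/2 = 67.
Check: 41 · 67 = 2747.

41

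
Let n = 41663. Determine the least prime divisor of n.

41663 is odd.
Digit sum 20, not divisible by 3.
Ends in 3: not divisible by 5.
7: 41663 = 7·5951 + 6
11: 41663 = 11·3787 + 6
13: 41663 = 13·3204 + 11
17: 41663 = 17·2450 + 13
19: 41663 = 19·2192 + 15
23: 41663 = 23·1811 + 10
29: 41663 = 29·1436 + 19
31: 41663 = 31·1343 + 30
37: 41663 = 37·1126 + 1
41: 41663 = 41·1016 + 7
43: 41663 = 43·968 + 39
47: 41663 = 47·886 + 21
53: 41663 = 53·786 + 5
59: 41663 = 59·706 + 9
61: 41663 = 61·683

61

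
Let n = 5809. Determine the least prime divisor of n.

5809 is odd.
Digit sum 22, not divisible by 3.
Ends in 9: not divisible by 5.
7: 5809 = 7·829 + 6
11: 5809 = 11·528 + 1
13: 5809 = 13·446 + 11
17: 5809 = 17·341 + 12
19: 5809 = 19·305 + 14
23: 5809 = 23·252 + 13
29: 5809 = 29·200 + 9
31: 5809 = 31·187 + 12
37: 5809 = 37·157

37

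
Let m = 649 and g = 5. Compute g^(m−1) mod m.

5^1 ≡ 5 (mod 649)
5^2 ≡ 5^2 = 25 ≡ 25 (mod 649)
5^4 ≡ 25^2 = 625 ≡ 625 (mod 649)
5^8 ≡ 625^2 = 390625 ≡ 576 (mod 649)
5^16 ≡ 576^2 = 331776 ≡ 137 (mod 649)
5^32 ≡ 137^2 = 18769 ≡ 597 (mod 649)
5^64 ≡ 597^2 = 356409 ≡ 108 (mod 649)
5^128 ≡ 108^2 = 11664 ≡ 631 (mod 649)
5^256 ≡ 631^2 = 398161 ≡ 324 (mod 649)
5^512 ≡ 324^2 = 104976 ≡ 487 (mod 649)
648 = 512 + 128 + 8 in binary powers of 2.
So 5^648 ≡ 487 · 631 · 576 ≡ 4 (mod 649).
Since 4 ≠ 1, base 5 is a Fermat witness: 649 is composite.

4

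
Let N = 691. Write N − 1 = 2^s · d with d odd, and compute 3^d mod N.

690

691 − 1 = 690 = 2^1 · 345, so d = 345.
3^1 ≡ 3 (mod 691)
3^2 ≡ 3^2 = 9 ≡ 9 (mod 691)
3^4 ≡ 9^2 = 81 ≡ 81 (mod 691)
3^8 ≡ 81^2 = 6561 ≡ 342 (mod 691)
3^16 ≡ 342^2 = 116964 ≡ 185 (mod 691)
3^32 ≡ 185^2 = 34225 ≡ 366 (mod 691)
3^64 ≡ 366^2 = 133956 ≡ 593 (mod 691)
3^128 ≡ 593^2 = 351649 ≡ 621 (mod 691)
3^256 ≡ 621^2 = 385641 ≡ 63 (mod 691)
345 = 256 + 64 + 16 + 8 + 1 in binary powers of 2.
So 3^345 ≡ 63 · 593 · 185 · 342 · 3 ≡ 690 (mod 691).
Since 3^d ≡ 690 (mod 691), base 3 does not prove 691 composite.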